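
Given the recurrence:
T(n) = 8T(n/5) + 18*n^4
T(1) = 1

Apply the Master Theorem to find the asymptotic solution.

a=8, b=5, f(n)=18*n^4. log_5(8) = 1.292 < 4. Case 3: T(n) = O(n^4).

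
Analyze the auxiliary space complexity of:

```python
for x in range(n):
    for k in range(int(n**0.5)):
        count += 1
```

Space complexity: O(1).
Only a constant amount of auxiliary storage is used; nothing grows with n.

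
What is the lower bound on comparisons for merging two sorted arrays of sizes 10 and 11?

Adversary argument: with sizes 10 and 11 (differing by at most 1), interleave the two arrays so that every consecutive pair in the output comes from different inputs. Then each of the 20 adjacent output pairs must be directly compared, or the algorithm cannot determine their relative order. So 20 comparisons are necessary; standard merge achieves this.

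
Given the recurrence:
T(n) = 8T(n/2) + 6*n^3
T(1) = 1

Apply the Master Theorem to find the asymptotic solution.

a=8, b=2, f(n)=6*n^3. log_2(8) = 3. Case 2: T(n) = O(n^3 log n).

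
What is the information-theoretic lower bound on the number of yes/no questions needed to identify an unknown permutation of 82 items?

There are 82! = 475364333701284174842138206989404946643813294067993328617160934076743994734899148613007131808479167119360000000000000000000 permutations. Each yes/no question gives at most 1 bit, so at least ceil(log_2(475364333701284174842138206989404946643813294067993328617160934076743994734899148613007131808479167119360000000000000000000)) = 408 questions are needed.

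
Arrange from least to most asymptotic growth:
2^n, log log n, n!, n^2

Ordered by growth rate: log log n < n^2 < 2^n < n!.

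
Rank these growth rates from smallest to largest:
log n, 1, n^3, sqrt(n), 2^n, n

Ordered by growth rate: 1 < log n < sqrt(n) < n < n^3 < 2^n.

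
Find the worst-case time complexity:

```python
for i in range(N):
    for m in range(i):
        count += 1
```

Time complexity: O(n^2).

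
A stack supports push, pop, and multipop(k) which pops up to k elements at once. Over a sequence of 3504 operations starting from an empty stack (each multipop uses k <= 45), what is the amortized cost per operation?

Each element is pushed exactly once and popped at most once (whether by pop or as part of a multipop). So the total number of individual pops over the whole sequence is at most the number of pushes, which is at most 3504. Total work <= 2 * 3504, hence O(1) amortized per operation.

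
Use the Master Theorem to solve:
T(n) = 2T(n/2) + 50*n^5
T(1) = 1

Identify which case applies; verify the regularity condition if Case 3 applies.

a=2, b=2, f(n)=50*n^5.
log_2(2) = 1 < 5.
f(n) = Omega(n^(1+epsilon)) for some epsilon > 0, so Case 3 is the candidate.
Regularity: a*f(n/b) = 2*50*(n/2)^5 = (2/32)*50*n^5 <= c*f(n) with c = 2/32 < 1. Satisfied.
Case 3: T(n) = Theta(n^5).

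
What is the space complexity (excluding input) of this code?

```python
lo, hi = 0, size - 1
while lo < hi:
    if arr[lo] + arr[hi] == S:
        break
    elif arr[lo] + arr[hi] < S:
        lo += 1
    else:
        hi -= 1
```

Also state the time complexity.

Space complexity: O(1).
Only a constant amount of auxiliary storage is used; nothing grows with n.
Time complexity: O(n).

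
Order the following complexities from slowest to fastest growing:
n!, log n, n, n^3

Ordered by growth rate: log n < n < n^3 < n!.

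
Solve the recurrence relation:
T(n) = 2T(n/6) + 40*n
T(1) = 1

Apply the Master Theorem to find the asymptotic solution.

a=2, b=6, f(n)=40*n. log_6(2) = 0.3869 < 1. Case 3: T(n) = O(n).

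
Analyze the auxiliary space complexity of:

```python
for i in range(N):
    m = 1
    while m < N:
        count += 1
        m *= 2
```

Space complexity: O(1).
Only a constant amount of auxiliary storage is used; nothing grows with n.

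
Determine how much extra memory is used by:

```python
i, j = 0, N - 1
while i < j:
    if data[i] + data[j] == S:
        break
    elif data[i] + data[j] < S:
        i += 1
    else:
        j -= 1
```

Space complexity: O(1).
Only a constant amount of auxiliary storage is used; nothing grows with n.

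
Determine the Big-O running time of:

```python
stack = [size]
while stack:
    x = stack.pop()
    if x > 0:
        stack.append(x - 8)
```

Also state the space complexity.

Time complexity: O(n).
Space complexity: O(1).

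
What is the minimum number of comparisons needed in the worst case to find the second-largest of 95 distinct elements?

Lower bound: finding the max needs 95-1 comparisons. By the adversary weight-doubling argument, the max must personally win >= ceil(log_2(95)) = 7 comparisons; the 2nd-largest is among those 7 losers, needing 7-1 more comparisons. Total >= 95-1 + 7-1 = 100. A balanced knockout tournament achieves this.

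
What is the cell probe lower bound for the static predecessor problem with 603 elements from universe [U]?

The Patrascu-Thorup lower bound shows any data structure on n = 603 elements using O(n * polylog(n)) space requires Omega(log log U) query time. van Emde Boas trees achieve O(log log U) with O(U) space.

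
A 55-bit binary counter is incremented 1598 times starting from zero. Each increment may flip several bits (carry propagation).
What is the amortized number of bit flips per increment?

Bit i flips on every 2^i-th increment, so over 1598 increments bit i flips floor(1598/2^i) times. Summing over i: total flips < 2 * 1598. Amortized: < 2 = O(1) per increment.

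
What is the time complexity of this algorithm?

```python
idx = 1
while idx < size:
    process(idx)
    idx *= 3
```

Time complexity: O(log n).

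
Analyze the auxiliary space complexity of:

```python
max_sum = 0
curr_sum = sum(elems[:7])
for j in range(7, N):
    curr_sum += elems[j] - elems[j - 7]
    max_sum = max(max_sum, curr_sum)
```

Space complexity: O(1).
Only a constant amount of auxiliary storage is used; nothing grows with n.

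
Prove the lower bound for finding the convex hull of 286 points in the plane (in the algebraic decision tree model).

Reduction from sorting: given 286 numbers x_1,...,x_{286}, map x_i to the point (x_i, x_i^2) on the parabola y = x^2. All points are on the convex hull, and walking the hull gives them in sorted x-order. Since sorting requires Omega(n log n), so does planar convex hull.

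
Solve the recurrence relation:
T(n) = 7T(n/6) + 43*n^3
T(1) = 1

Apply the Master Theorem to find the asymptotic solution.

a=7, b=6, f(n)=43*n^3. log_6(7) = 1.086 < 3. Case 3: T(n) = O(n^3).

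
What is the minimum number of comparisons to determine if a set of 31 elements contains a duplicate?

Determining if 31 elements are all distinct requires Omega(n log n) comparisons in the comparison model. This follows from the element distinctness lower bound.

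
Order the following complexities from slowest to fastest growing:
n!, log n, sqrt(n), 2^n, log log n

Ordered by growth rate: log log n < log n < sqrt(n) < 2^n < n!.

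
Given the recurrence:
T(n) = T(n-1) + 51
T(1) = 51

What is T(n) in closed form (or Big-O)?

Unrolling: T(n) = T(n-1) + 51 = T(n-2) + 2*51 = ... = T(1) + (n-1)*51 = 51 + (n-1)*51 = 51n.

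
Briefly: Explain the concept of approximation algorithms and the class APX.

An approximation algorithm finds solutions within a guaranteed factor of optimal in polynomial time. APX is the class of optimization problems with constant-factor polynomial-time approximation algorithms. Vertex Cover is in APX (2-approximation). Unless P = NP, TSP has no constant-factor approximation, but Metric TSP has a 3/2-approximation.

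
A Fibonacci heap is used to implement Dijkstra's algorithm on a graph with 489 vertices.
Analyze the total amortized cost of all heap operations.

Dijkstra performs 489 insert, 489 extract-min, and at most E decrease-key operations. With Fibonacci heap: insert O(1) amortized, extract-min O(log n) amortized, decrease-key O(1) amortized. Total with n = 489: O(n * 1 + n * log n + E * 1) = O(n log n + E).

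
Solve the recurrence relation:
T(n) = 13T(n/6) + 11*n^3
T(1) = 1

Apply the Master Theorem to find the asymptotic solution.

a=13, b=6, f(n)=11*n^3. log_6(13) = 1.432 < 3. Case 3: T(n) = O(n^3).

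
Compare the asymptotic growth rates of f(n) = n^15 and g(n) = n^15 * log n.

g(n) = n^15 * log n grows faster: extra log n factor -> infinity.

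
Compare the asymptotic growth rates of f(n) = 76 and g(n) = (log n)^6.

g(n) = (log n)^6 grows faster: any unbounded function dominates a constant.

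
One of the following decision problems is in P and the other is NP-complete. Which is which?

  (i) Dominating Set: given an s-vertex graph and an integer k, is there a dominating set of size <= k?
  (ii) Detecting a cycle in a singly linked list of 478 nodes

(i) is NP-complete: reduces from Set Cover (with k part of the input).
(ii) is P: Floyd's tortoise-and-hare runs in O(n) time, O(1) space.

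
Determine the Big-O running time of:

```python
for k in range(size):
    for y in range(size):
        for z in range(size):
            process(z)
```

Time complexity: O(n^3).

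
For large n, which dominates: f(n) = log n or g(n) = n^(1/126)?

g(n) = n^(1/126) grows faster: any positive power of n dominates log n.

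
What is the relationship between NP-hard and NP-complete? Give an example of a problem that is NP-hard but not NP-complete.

NP-hard: at least as hard as any NP problem (but need not be in NP). NP-complete = NP-hard intersection NP. The Halting Problem is NP-hard but undecidable (not in NP). The optimization version of TSP is NP-hard but not a decision problem.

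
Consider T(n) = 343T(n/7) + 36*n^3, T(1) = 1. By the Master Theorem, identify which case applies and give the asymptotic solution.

a=343, b=7, f(n)=36*n^3.
log_7(343) = 3, so n^(log_b(a)) = n^3.
f(n) = Theta(n^3), so Case 2 applies.
T(n) = Theta(n^3 log n).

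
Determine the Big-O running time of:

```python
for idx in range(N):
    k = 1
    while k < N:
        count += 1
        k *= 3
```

Time complexity: O(n log n).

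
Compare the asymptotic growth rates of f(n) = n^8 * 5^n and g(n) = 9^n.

g(n) = 9^n grows faster: 9^n / (n^8 5^n) = (9/5)^n / n^8 -> infinity since 9/5 > 1.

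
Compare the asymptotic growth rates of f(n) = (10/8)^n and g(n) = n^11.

f(n) = (10/8)^n grows faster: (10/8)^n is exponential with base 10/8 > 1, dominating every polynomial.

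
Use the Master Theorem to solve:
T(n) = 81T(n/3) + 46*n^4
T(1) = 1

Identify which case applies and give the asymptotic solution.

a=81, b=3, f(n)=46*n^4.
log_3(81) = 4, so n^(log_b(a)) = n^4.
f(n) = Theta(n^4), so Case 2 applies.
T(n) = Theta(n^4 log n).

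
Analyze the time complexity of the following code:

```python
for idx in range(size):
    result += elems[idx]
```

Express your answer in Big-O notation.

Time complexity: O(n).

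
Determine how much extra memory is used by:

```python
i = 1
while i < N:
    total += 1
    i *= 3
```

Space complexity: O(1).
Only a constant amount of auxiliary storage is used; nothing grows with n.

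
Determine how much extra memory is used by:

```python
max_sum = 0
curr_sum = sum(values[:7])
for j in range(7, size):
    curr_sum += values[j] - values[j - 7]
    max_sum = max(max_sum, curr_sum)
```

Space complexity: O(1).
Only a constant amount of auxiliary storage is used; nothing grows with n.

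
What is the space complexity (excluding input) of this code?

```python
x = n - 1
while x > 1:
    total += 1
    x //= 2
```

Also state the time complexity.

Space complexity: O(1).
Only a constant amount of auxiliary storage is used; nothing grows with n.
Time complexity: O(log n).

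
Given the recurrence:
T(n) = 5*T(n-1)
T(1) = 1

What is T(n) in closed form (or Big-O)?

Each step multiplies by 5. T(n) = T(1)*5^(n-1) = 5^(n-1).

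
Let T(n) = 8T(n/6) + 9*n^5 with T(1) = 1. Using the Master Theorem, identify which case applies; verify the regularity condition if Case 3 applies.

a=8, b=6, f(n)=9*n^5.
log_6(8) = 1.161 < 5.
f(n) = Omega(n^(1.161+epsilon)) for some epsilon > 0, so Case 3 is the candidate.
Regularity: a*f(n/b) = 8*9*(n/6)^5 = (8/7776)*9*n^5 <= c*f(n) with c = 8/7776 < 1. Satisfied.
Case 3: T(n) = Theta(n^5).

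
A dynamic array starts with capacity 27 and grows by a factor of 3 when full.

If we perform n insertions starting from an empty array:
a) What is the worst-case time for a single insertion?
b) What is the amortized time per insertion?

(a) Worst-case single insertion: O(n) -- when the array is full at capacity c, the resize copies all c elements, and c can be Theta(n).
(b) Resizes happen at sizes 27, 81, 243, ... Total copy cost for n insertions: 27 + 81 + ... = O(n) (geometric series with ratio 1/3). Amortized cost per insertion: O(n)/n = O(1).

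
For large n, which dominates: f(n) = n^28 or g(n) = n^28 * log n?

g(n) = n^28 * log n grows faster: extra log n factor -> infinity.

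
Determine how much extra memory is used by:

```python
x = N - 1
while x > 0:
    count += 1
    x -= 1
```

Space complexity: O(1).
Only a constant amount of auxiliary storage is used; nothing grows with n.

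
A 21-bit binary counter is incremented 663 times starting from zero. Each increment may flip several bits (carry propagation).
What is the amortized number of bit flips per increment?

Bit i flips on every 2^i-th increment, so over 663 increments bit i flips floor(663/2^i) times. Summing over i: total flips < 2 * 663. Amortized: < 2 = O(1) per increment.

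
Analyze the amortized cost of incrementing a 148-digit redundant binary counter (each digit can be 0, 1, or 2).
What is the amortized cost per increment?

A redundant counter on 148 digits allows digit values 0, 1, 2. Increment adds 1 to the least significant digit and carries any 2 to a 0 plus +1 on the next digit. With potential Phi = (number of 2-digits), each increment does O(1) actual work plus a chain of carries, each of which decreases Phi by 1. Amortized O(1).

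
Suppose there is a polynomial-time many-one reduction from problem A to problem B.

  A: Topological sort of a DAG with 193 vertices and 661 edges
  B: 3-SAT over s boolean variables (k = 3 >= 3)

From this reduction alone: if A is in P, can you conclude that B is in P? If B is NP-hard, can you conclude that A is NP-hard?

A poly-time reduction A <=_p B transfers tractability DOWN (B easy => A easy) and hardness UP (A hard => B hard), not the reverse.
From A in P, the reduction alone does NOT give B in P: any problem in P trivially reduces to SAT, yet SAT is not known to be in P.
From B NP-hard, the reduction alone does NOT give A NP-hard: again, easy problems reduce to hard ones.
(Here in fact A is P and B is NP-complete.)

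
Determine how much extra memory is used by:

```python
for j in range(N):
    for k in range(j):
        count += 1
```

Space complexity: O(1).
Only a constant amount of auxiliary storage is used; nothing grows with n.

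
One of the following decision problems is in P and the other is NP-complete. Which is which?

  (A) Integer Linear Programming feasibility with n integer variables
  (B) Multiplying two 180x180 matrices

(A) is NP-complete: ILP feasibility is NP-complete (LP relaxation is in P).
(B) is P: the schoolbook algorithm runs in O(n^3).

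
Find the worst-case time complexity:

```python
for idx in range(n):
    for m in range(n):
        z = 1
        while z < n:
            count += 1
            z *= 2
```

Time complexity: O(n^2 log n).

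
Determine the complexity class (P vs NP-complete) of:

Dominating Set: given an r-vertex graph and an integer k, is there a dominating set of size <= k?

This problem is NP-complete: reduces from Set Cover (with k part of the input).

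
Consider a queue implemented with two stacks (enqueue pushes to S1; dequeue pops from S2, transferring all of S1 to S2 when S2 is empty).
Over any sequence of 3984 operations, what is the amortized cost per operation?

Each element is pushed to S1 once, popped once, pushed to S2 once, and popped once: 4 unit operations over its lifetime. Over 3984 operations the total work is O(3984). Amortized O(1) per enqueue/dequeue.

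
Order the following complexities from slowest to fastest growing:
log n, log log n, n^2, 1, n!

Ordered by growth rate: 1 < log log n < log n < n^2 < n!.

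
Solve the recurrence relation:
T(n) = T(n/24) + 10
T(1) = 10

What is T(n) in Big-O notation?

Each step divides n by 24 and adds 10. After log_24(n) steps, T(n) = O(log n).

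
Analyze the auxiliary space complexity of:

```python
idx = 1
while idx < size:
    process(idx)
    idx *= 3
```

Space complexity: O(1).
Only a constant amount of auxiliary storage is used; nothing grows with n.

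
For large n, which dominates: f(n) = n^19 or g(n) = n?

f(n) = n^19 grows faster: n^19/n = n^18 -> infinity.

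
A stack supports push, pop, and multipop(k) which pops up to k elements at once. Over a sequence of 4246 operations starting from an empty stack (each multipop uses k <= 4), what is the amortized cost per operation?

Each element is pushed exactly once and popped at most once (whether by pop or as part of a multipop). So the total number of individual pops over the whole sequence is at most the number of pushes, which is at most 4246. Total work <= 2 * 4246, hence O(1) amortized per operation.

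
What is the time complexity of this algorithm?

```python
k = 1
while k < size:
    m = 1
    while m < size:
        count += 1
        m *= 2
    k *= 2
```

Time complexity: O(log^2 n).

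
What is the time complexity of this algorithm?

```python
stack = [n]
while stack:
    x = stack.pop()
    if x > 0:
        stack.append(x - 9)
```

Time complexity: O(n).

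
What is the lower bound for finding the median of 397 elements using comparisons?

To find the median of 397 elements, every element must be compared at least once, so the lower bound is Omega(n). The BFPRT algorithm achieves O(n), making this tight.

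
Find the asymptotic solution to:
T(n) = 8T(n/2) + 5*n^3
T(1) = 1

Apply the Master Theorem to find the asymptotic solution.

a=8, b=2, f(n)=5*n^3. log_2(8) = 3. Case 2: T(n) = O(n^3 log n).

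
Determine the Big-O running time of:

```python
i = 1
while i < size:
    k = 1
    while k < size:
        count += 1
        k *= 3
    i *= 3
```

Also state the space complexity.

Time complexity: O(log^2 n).
Space complexity: O(1).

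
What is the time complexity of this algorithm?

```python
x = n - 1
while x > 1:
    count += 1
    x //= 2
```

Time complexity: O(log n).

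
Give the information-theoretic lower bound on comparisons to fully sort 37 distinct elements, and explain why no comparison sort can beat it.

A comparison sort is a binary decision tree whose leaves are the 37! = 13763753091226345046315979581580902400000000 possible output permutations. A binary tree with L leaves has height >= ceil(log_2(L)). So any comparison sort needs >= ceil(log_2(37!)) = 144 comparisons in the worst case.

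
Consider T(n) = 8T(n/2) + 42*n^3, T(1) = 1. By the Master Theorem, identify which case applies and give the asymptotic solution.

a=8, b=2, f(n)=42*n^3.
log_2(8) = 3, so n^(log_b(a)) = n^3.
f(n) = Theta(n^3), so Case 2 applies.
T(n) = Theta(n^3 log n).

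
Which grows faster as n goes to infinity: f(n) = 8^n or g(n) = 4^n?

f(n) = 8^n grows faster: (8/4)^n -> infinity since 8/4 > 1.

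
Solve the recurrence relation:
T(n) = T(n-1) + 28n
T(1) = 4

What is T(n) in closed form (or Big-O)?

Unrolling: T(n) = 4 + 28*(2 + 3 + ... + n) = 4 + 28*(n(n+1)/2 - 1) = O(n^2).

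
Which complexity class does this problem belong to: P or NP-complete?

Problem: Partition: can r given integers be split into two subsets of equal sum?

This problem is NP-complete: Subset Sum reduces to it (one of Karp's 21 NP-complete problems).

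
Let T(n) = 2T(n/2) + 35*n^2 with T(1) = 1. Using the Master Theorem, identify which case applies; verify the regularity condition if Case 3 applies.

a=2, b=2, f(n)=35*n^2.
log_2(2) = 1 < 2.
f(n) = Omega(n^(1+epsilon)) for some epsilon > 0, so Case 3 is the candidate.
Regularity: a*f(n/b) = 2*35*(n/2)^2 = (2/4)*35*n^2 <= c*f(n) with c = 2/4 < 1. Satisfied.
Case 3: T(n) = Theta(n^2).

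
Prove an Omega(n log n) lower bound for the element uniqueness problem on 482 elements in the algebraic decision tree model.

In the algebraic decision tree model, element uniqueness on 482 elements is equivalent to determining which cell of an arrangement of C(482,2) = 115921 hyperplanes x_i = x_j contains the input point. Ben-Or's theorem shows this requires Omega(n log n).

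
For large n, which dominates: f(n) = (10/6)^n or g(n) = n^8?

f(n) = (10/6)^n grows faster: (10/6)^n is exponential with base 10/6 > 1, dominating every polynomial.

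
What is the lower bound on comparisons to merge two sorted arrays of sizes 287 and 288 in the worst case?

Adversary: with |287 - 288| <= 1 the inputs can be fully interleaved so that every adjacent pair in the merged output comes from different arrays. Then each of the 574 adjacent pairs must be directly compared, or the algorithm cannot determine their relative order. Standard merge meets this bound.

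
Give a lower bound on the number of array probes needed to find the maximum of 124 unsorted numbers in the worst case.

Adversary: any unprobed cell could hold a value larger than everything seen so far. If fewer than 124 cells are probed, the adversary places the max in an unprobed cell. So all 124 cells must be examined; together with 124-1 comparisons this is tight.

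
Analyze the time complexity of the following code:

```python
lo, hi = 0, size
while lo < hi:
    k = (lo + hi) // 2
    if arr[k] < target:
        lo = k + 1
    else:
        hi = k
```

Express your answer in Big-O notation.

Time complexity: O(log n).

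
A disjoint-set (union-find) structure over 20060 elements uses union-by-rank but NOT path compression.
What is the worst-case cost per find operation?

Union-by-rank alone keeps every tree's height <= log_2(20060) ~= 14.3. Each find traverses from a node to its root, costing O(height) = O(log n). Without path compression this bound is tight.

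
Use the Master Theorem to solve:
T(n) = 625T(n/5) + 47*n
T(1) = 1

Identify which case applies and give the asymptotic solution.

a=625, b=5, f(n)=47*n.
log_5(625) = 4 > 1.
Since f(n) = O(n^1) is polynomially smaller than n^4, Case 1 applies.
T(n) = Theta(n^4).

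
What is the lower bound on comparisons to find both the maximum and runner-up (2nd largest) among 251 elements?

Lower bound: finding the max needs 251-1 comparisons. By an adversary weight-doubling argument, the maximum element must personally win at least ceil(log_2(251)) = 8 comparisons in any correct algorithm. The 2nd largest is among those 8 direct losers, and distinguishing it requires 8-1 more comparisons. Total >= 251-1 + 8-1 = 257. A balanced tournament achieves this bound exactly.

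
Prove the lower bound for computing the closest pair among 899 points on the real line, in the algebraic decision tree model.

Reduction from element distinctness: given 899 reals, the closest-pair distance is 0 iff two are equal. Element distinctness has an Omega(n log n) lower bound in the algebraic decision tree model (Ben-Or). Therefore closest pair on a line also requires Omega(n log n). Sorting then a linear scan achieves this.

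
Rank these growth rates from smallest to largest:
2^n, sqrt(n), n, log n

Ordered by growth rate: log n < sqrt(n) < n < 2^n.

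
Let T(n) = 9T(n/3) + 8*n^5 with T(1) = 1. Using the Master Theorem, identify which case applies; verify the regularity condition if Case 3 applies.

a=9, b=3, f(n)=8*n^5.
log_3(9) = 2 < 5.
f(n) = Omega(n^(2+epsilon)) for some epsilon > 0, so Case 3 is the candidate.
Regularity: a*f(n/b) = 9*8*(n/3)^5 = (9/243)*8*n^5 <= c*f(n) with c = 9/243 < 1. Satisfied.
Case 3: T(n) = Theta(n^5).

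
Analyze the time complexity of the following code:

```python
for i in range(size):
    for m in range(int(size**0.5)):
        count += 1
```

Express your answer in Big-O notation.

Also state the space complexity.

Time complexity: O(n * sqrt(n)).
Space complexity: O(1).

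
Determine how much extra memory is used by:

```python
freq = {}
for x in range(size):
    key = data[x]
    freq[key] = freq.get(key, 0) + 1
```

Space complexity: O(n).
Auxiliary storage grows linearly with the input size n in the worst case.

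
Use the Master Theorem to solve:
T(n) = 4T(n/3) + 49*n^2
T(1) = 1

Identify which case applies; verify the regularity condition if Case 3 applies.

a=4, b=3, f(n)=49*n^2.
log_3(4) = 1.262 < 2.
f(n) = Omega(n^(1.262+epsilon)) for some epsilon > 0, so Case 3 is the candidate.
Regularity: a*f(n/b) = 4*49*(n/3)^2 = (4/9)*49*n^2 <= c*f(n) with c = 4/9 < 1. Satisfied.
Case 3: T(n) = Theta(n^2).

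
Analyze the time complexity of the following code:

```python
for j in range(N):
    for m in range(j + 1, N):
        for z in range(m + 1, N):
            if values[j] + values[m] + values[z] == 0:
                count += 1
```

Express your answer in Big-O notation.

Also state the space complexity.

Time complexity: O(n^3).
Space complexity: O(1).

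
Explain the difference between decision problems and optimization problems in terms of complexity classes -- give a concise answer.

Decision problems have yes/no answers and are classified into P, NP, etc. Optimization problems seek the best solution. Every optimization problem has a corresponding decision version. If the decision version is NP-complete, the optimization version is NP-hard.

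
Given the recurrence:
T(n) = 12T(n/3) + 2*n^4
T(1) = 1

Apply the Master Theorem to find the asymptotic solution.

a=12, b=3, f(n)=2*n^4. log_3(12) = 2.262 < 4. Case 3: T(n) = O(n^4).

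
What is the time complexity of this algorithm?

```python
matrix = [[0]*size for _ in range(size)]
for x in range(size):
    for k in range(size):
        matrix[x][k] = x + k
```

Time complexity: O(n^2).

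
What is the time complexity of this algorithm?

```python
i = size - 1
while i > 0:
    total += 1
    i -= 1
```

Time complexity: O(n).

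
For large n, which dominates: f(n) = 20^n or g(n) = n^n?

g(n) = n^n grows faster: n^n / 20^n = (n/20)^n -> infinity once n > 20.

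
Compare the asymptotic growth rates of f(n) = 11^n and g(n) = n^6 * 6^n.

f(n) = 11^n grows faster: 11^n / (n^6 6^n) = (11/6)^n / n^6 -> infinity since 11/6 > 1.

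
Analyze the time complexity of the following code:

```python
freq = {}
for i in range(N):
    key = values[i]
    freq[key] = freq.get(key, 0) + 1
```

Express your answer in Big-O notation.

Time complexity: O(n).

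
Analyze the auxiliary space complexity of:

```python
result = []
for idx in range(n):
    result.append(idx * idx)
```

Space complexity: O(n).
Auxiliary storage grows linearly with the input size n in the worst case.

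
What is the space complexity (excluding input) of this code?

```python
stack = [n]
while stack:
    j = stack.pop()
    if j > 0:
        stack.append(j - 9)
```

Space complexity: O(1).
Only a constant amount of auxiliary storage is used; nothing grows with n.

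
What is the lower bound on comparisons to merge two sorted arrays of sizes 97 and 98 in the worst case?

Adversary: with |97 - 98| <= 1 the inputs can be fully interleaved so that every adjacent pair in the merged output comes from different arrays. Then each of the 194 adjacent pairs must be directly compared, or the algorithm cannot determine their relative order. Standard merge meets this bound.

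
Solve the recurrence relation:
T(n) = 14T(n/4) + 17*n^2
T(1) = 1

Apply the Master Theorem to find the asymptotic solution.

a=14, b=4, f(n)=17*n^2. log_4(14) = 1.904 < 2. Case 3: T(n) = O(n^2).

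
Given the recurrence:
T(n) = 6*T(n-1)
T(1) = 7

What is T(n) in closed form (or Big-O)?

Each step multiplies by 6. T(n) = T(1)*6^(n-1) = 7*6^(n-1).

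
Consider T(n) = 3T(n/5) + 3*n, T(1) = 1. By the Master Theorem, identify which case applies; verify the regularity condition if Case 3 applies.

a=3, b=5, f(n)=3*n.
log_5(3) = 0.6826 < 1.
f(n) = Omega(n^(0.6826+epsilon)) for some epsilon > 0, so Case 3 is the candidate.
Regularity: a*f(n/b) = 3*3*(n/5)^1 = (3/5)*3*n^1 <= c*f(n) with c = 3/5 < 1. Satisfied.
Case 3: T(n) = Theta(n).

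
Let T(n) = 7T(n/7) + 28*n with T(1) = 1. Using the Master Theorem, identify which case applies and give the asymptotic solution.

a=7, b=7, f(n)=28*n.
log_7(7) = 1, so n^(log_b(a)) = n.
f(n) = Theta(n), so Case 2 applies.
T(n) = Theta(n log n).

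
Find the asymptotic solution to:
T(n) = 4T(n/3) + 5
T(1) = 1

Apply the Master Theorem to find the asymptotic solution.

a=4, b=3, f(n)=5. log_3(4) = 1.262. Case 1 of Master Theorem: T(n) = O(n^1.262).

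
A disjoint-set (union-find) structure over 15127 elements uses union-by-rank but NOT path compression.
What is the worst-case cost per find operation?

Union-by-rank alone keeps every tree's height <= log_2(15127) ~= 13.9. Each find traverses from a node to its root, costing O(height) = O(log n). Without path compression this bound is tight.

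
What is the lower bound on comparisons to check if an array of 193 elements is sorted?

To verify 193 elements are sorted, we must compare each consecutive pair. Skipping any pair allows an adversary to swap them. Therefore 192 comparisons are necessary and sufficient.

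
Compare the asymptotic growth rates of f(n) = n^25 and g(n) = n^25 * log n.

g(n) = n^25 * log n grows faster: extra log n factor -> infinity.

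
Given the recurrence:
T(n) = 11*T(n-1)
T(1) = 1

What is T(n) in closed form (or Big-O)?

Each step multiplies by 11. T(n) = T(1)*11^(n-1) = 11^(n-1).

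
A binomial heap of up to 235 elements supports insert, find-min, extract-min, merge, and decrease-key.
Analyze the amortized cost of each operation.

A binomial heap with n <= 235 elements has at most floor(log_2 235) + 1 = 8 trees. Using potential Phi = number of trees: Insert adds one tree, but cascading merges reduce count -- amortized O(1). Find-min reads the cached minimum pointer: O(1). Extract-min creates O(log n) new trees: O(log n). Merge combines tree lists: O(log n). Decrease-key sifts the element up its tree of height <= log n: O(log n).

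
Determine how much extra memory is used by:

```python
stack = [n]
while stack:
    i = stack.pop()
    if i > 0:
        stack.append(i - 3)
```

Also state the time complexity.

Space complexity: O(1).
Only a constant amount of auxiliary storage is used; nothing grows with n.
Time complexity: O(n).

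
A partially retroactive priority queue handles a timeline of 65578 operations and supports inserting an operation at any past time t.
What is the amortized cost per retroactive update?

Partially retroactive priority queues (Demaine-Iacono-Langerman) allow updates at past times with queries only at the present. With a balanced BST over the m = 65578 timeline events tracking bridges, each retroactive insert or delete is O(log m) amortized.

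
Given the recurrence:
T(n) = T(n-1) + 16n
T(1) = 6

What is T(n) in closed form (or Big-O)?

Unrolling: T(n) = 6 + 16*(2 + 3 + ... + n) = 6 + 16*(n(n+1)/2 - 1) = O(n^2).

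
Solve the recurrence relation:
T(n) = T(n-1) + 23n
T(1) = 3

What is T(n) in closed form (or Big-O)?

Unrolling: T(n) = 3 + 23*(2 + 3 + ... + n) = 3 + 23*(n(n+1)/2 - 1) = O(n^2).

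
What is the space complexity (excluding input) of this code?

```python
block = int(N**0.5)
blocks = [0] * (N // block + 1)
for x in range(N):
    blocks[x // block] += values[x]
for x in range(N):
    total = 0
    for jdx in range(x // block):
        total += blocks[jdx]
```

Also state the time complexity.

Space complexity: O(sqrt(n)).
Storage scales with sqrt(n).
Time complexity: O(n * sqrt(n)).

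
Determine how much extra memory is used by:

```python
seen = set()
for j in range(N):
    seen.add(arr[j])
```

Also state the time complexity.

Space complexity: O(n).
Auxiliary storage grows linearly with the input size n in the worst case.
Time complexity: O(n).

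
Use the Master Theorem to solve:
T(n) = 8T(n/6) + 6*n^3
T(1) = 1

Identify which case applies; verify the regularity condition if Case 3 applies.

a=8, b=6, f(n)=6*n^3.
log_6(8) = 1.161 < 3.
f(n) = Omega(n^(1.161+epsilon)) for some epsilon > 0, so Case 3 is the candidate.
Regularity: a*f(n/b) = 8*6*(n/6)^3 = (8/216)*6*n^3 <= c*f(n) with c = 8/216 < 1. Satisfied.
Case 3: T(n) = Theta(n^3).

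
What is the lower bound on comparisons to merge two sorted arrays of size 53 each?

To merge two sorted arrays of size 53, we need at least 105 comparisons in the worst case. An adversary can force every element to be compared.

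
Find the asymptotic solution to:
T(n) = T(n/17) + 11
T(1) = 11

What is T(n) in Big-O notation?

Each step divides n by 17 and adds 11. After log_17(n) steps, T(n) = O(log n).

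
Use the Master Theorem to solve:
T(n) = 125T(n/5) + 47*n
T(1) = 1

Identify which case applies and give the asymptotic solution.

a=125, b=5, f(n)=47*n.
log_5(125) = 3 > 1.
Since f(n) = O(n^1) is polynomially smaller than n^3, Case 1 applies.
T(n) = Theta(n^3).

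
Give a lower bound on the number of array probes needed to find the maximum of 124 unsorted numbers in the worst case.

Adversary: any unprobed cell could hold a value larger than everything seen so far. If fewer than 124 cells are probed, the adversary places the max in an unprobed cell. So all 124 cells must be examined; together with 124-1 comparisons this is tight.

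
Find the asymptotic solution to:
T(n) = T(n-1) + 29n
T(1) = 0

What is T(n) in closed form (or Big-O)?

Unrolling: T(n) = 0 + 29*(2 + 3 + ... + n) = 0 + 29*(n(n+1)/2 - 1) = O(n^2).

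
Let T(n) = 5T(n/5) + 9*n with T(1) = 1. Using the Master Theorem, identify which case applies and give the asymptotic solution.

a=5, b=5, f(n)=9*n.
log_5(5) = 1, so n^(log_b(a)) = n.
f(n) = Theta(n), so Case 2 applies.
T(n) = Theta(n log n).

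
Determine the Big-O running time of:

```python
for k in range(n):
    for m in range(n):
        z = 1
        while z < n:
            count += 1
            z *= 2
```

Time complexity: O(n^2 log n).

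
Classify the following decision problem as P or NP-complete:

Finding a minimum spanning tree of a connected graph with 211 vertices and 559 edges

This problem is in P: Kruskal's / Prim's algorithms run in polynomial time.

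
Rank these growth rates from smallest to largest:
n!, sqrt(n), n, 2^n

Ordered by growth rate: sqrt(n) < n < 2^n < n!.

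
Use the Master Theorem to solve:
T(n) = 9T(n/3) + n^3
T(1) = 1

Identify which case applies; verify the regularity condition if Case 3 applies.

a=9, b=3, f(n)=n^3.
log_3(9) = 2 < 3.
f(n) = Omega(n^(2+epsilon)) for some epsilon > 0, so Case 3 is the candidate.
Regularity: a*f(n/b) = 9*1*(n/3)^3 = (9/27)*1*n^3 <= c*f(n) with c = 9/27 < 1. Satisfied.
Case 3: T(n) = Theta(n^3).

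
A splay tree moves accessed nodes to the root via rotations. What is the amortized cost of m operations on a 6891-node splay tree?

Using a potential function Phi = sum of log(size of subtree) for each node, each splay operation has amortized cost O(log n) where n = 6891. Bad individual operations (O(n)) are offset by decreased potential.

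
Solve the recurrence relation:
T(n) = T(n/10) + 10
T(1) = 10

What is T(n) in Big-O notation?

Each step divides n by 10 and adds 10. After log_10(n) steps, T(n) = O(log n).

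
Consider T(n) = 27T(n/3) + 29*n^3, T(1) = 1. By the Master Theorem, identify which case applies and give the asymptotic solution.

a=27, b=3, f(n)=29*n^3.
log_3(27) = 3, so n^(log_b(a)) = n^3.
f(n) = Theta(n^3), so Case 2 applies.
T(n) = Theta(n^3 log n).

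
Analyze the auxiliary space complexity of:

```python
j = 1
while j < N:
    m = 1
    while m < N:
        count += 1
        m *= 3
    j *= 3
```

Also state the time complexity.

Space complexity: O(1).
Only a constant amount of auxiliary storage is used; nothing grows with n.
Time complexity: O(log^2 n).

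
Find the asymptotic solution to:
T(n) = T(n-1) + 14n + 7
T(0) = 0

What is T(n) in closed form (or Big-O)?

Dominant term in sum is 14*sum(i, i=1..n) = 14*n*(n+1)/2 = O(n^2).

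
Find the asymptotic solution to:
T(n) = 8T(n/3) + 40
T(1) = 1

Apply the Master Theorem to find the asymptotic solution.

a=8, b=3, f(n)=40. log_3(8) = 1.893. Case 1 of Master Theorem: T(n) = O(n^1.893).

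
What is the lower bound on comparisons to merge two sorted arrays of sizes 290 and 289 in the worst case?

Adversary: with |290 - 289| <= 1 the inputs can be fully interleaved so that every adjacent pair in the merged output comes from different arrays. Then each of the 578 adjacent pairs must be directly compared, or the algorithm cannot determine their relative order. Standard merge meets this bound.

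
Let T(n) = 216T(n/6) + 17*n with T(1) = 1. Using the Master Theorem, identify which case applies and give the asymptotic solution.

a=216, b=6, f(n)=17*n.
log_6(216) = 3 > 1.
Since f(n) = O(n^1) is polynomially smaller than n^3, Case 1 applies.
T(n) = Theta(n^3).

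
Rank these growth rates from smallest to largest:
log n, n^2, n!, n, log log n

Ordered by growth rate: log log n < log n < n < n^2 < n!.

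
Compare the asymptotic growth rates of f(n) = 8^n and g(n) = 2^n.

f(n) = 8^n grows faster: (8/2)^n -> infinity since 8/2 > 1.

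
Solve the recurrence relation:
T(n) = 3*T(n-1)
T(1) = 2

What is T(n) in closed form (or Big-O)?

Each step multiplies by 3. T(n) = T(1)*3^(n-1) = 2*3^(n-1).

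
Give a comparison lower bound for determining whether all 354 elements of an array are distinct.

In the algebraic decision-tree model, the YES region for element distinctness on 354 elements has 354! connected components (one per ordering). Ben-Or's theorem then gives a lower bound of Omega(log(n!)) = Omega(n log n).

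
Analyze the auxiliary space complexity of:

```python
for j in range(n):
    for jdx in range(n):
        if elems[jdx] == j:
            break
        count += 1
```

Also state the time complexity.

Space complexity: O(1).
Only a constant amount of auxiliary storage is used; nothing grows with n.
Time complexity: O(n^2).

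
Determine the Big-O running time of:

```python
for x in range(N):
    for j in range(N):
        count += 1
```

Time complexity: O(n^2).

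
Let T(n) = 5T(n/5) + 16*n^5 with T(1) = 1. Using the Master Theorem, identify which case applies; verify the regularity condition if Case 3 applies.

a=5, b=5, f(n)=16*n^5.
log_5(5) = 1 < 5.
f(n) = Omega(n^(1+epsilon)) for some epsilon > 0, so Case 3 is the candidate.
Regularity: a*f(n/b) = 5*16*(n/5)^5 = (5/3125)*16*n^5 <= c*f(n) with c = 5/3125 < 1. Satisfied.
Case 3: T(n) = Theta(n^5).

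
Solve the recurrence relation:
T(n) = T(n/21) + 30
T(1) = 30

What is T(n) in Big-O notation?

Each step divides n by 21 and adds 30. After log_21(n) steps, T(n) = O(log n).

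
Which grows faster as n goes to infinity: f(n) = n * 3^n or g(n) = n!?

g(n) = n! grows faster: by Stirling n! ~ (n/e)^n sqrt(2*pi*n); (n/e)^n eventually dominates n * 3^n.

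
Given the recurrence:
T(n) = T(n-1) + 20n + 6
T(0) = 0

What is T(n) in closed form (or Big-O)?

Dominant term in sum is 20*sum(i, i=1..n) = 20*n*(n+1)/2 = O(n^2).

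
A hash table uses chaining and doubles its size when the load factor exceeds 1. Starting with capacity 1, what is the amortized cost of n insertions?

Rehashing occurs when load exceeds 1. Total rehash cost is geometric series summing to O(n). Each insertion itself is O(1). Amortized: O(1).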